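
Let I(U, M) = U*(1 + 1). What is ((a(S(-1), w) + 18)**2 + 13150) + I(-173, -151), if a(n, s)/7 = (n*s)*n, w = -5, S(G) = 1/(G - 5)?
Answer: 16969753/1296 ≈ 13094.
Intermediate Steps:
I(U, M) = 2*U (I(U, M) = U*2 = 2*U)
S(G) = 1/(-5 + G)
a(n, s) = 7*s*n**2 (a(n, s) = 7*((n*s)*n) = 7*(s*n**2) = 7*s*n**2)
((a(S(-1), w) + 18)**2 + 13150) + I(-173, -151) = ((7*(-5)*(1/(-5 - 1))**2 + 18)**2 + 13150) + 2*(-173) = ((7*(-5)*(1/(-6))**2 + 18)**2 + 13150) - 346 = ((7*(-5)*(-1/6)**2 + 18)**2 + 13150) - 346 = ((7*(-5)*(1/36) + 18)**2 + 13150) - 346 = ((-35/36 + 18)**2 + 13150) - 346 = ((613/36)**2 + 13150) - 346 = (375769/1296 + 13150) - 346 = 17418169/1296 - 346 = 16969753/1296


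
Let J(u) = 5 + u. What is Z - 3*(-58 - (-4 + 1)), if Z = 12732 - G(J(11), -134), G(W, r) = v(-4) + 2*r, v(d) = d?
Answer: 13169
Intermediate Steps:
G(W, r) = -4 + 2*r
Z = 13004 (Z = 12732 - (-4 + 2*(-134)) = 12732 - (-4 - 268) = 12732 - 1*(-272) = 12732 + 272 = 13004)
Z - 3*(-58 - (-4 + 1)) = 13004 - 3*(-58 - (-4 + 1)) = 13004 - 3*(-58 - 1*(-3)) = 13004 - 3*(-58 + 3) = 13004 - 3*(-55) = 13004 + 165 = 13169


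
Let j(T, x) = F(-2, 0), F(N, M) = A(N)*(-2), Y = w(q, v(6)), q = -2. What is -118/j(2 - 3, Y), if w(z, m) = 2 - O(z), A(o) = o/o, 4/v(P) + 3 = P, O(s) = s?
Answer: 59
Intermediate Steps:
v(P) = 4/(-3 + P)
A(o) = 1
w(z, m) = 2 - z
Y = 4 (Y = 2 - 1*(-2) = 2 + 2 = 4)
F(N, M) = -2 (F(N, M) = 1*(-2) = -2)
j(T, x) = -2
-118/j(2 - 3, Y) = -118/(-2) = -118*(-1/2) = 59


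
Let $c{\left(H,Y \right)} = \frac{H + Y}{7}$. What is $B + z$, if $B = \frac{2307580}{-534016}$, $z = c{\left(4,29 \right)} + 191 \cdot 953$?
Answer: $\frac{24300851073}{133504} \approx 1.8202 \cdot 10^{5}$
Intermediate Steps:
$c{\left(H,Y \right)} = \frac{H}{7} + \frac{Y}{7}$ ($c{\left(H,Y \right)} = \left(H + Y\right) \frac{1}{7} = \frac{H}{7} + \frac{Y}{7}$)
$z = \frac{1274194}{7}$ ($z = \left(\frac{1}{7} \cdot 4 + \frac{1}{7} \cdot 29\right) + 191 \cdot 953 = \left(\frac{4}{7} + \frac{29}{7}\right) + 182023 = \frac{33}{7} + 182023 = \frac{1274194}{7} \approx 1.8203 \cdot 10^{5}$)
$B = - \frac{576895}{133504}$ ($B = 2307580 \left(- \frac{1}{534016}\right) = - \frac{576895}{133504} \approx -4.3212$)
$B + z = - \frac{576895}{133504} + \frac{1274194}{7} = \frac{24300851073}{133504}$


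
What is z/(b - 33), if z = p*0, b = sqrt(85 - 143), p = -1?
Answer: 0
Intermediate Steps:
b = I*sqrt(58) (b = sqrt(-58) = I*sqrt(58) ≈ 7.6158*I)
z = 0 (z = -1*0 = 0)
z/(b - 33) = 0/(I*sqrt(58) - 33) = 0/(-33 + I*sqrt(58)) = 0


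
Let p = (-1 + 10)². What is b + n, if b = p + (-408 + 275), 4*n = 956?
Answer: 187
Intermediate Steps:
p = 81 (p = 9² = 81)
n = 239 (n = (¼)*956 = 239)
b = -52 (b = 81 + (-408 + 275) = 81 - 133 = -52)
b + n = -52 + 239 = 187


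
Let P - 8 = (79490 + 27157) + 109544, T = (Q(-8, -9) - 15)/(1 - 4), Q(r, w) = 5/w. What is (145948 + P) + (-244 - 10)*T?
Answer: 9742409/27 ≈ 3.6083e+5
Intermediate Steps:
T = 140/27 (T = (5/(-9) - 15)/(1 - 4) = (5*(-⅑) - 15)/(-3) = (-5/9 - 15)*(-⅓) = -140/9*(-⅓) = 140/27 ≈ 5.1852)
P = 216199 (P = 8 + ((79490 + 27157) + 109544) = 8 + (106647 + 109544) = 8 + 216191 = 216199)
(145948 + P) + (-244 - 10)*T = (145948 + 216199) + (-244 - 10)*(140/27) = 362147 - 254*140/27 = 362147 - 35560/27 = 9742409/27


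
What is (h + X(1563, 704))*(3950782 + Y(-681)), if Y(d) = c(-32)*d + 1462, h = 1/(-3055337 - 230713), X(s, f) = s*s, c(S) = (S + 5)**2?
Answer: 5548429740379168391/657210 ≈ 8.4424e+12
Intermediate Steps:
c(S) = (5 + S)**2
X(s, f) = s**2
h = -1/3286050 (h = 1/(-3286050) = -1/3286050 ≈ -3.0432e-7)
Y(d) = 1462 + 729*d (Y(d) = (5 - 32)**2*d + 1462 = (-27)**2*d + 1462 = 729*d + 1462 = 1462 + 729*d)
(h + X(1563, 704))*(3950782 + Y(-681)) = (-1/3286050 + 1563**2)*(3950782 + (1462 + 729*(-681))) = (-1/3286050 + 2442969)*(3950782 + (1462 - 496449)) = 8027718282449*(3950782 - 494987)/3286050 = (8027718282449/3286050)*3455795 = 5548429740379168391/657210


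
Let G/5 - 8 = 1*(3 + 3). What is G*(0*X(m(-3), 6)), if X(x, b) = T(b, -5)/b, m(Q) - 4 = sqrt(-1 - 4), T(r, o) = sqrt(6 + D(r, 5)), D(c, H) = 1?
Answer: 0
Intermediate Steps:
T(r, o) = sqrt(7) (T(r, o) = sqrt(6 + 1) = sqrt(7))
m(Q) = 4 + I*sqrt(5) (m(Q) = 4 + sqrt(-1 - 4) = 4 + sqrt(-5) = 4 + I*sqrt(5))
X(x, b) = sqrt(7)/b
G = 70 (G = 40 + 5*(1*(3 + 3)) = 40 + 5*(1*6) = 40 + 5*6 = 40 + 30 = 70)
G*(0*X(m(-3), 6)) = 70*(0*(sqrt(7)/6)) = 70*0 = 0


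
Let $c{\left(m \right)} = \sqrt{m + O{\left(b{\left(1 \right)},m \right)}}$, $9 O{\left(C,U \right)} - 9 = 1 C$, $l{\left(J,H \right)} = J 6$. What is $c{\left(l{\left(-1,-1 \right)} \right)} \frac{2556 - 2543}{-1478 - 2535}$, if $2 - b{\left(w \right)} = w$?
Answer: $- \frac{26 i \sqrt{11}}{12039} \approx - 0.0071627 i$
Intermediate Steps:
$b{\left(w \right)} = 2 - w$
$l{\left(J,H \right)} = 6 J$
$O{\left(C,U \right)} = 1 + \frac{C}{9}$ ($O{\left(C,U \right)} = 1 + \frac{1 C}{9} = 1 + \frac{C}{9}$)
$c{\left(m \right)} = \sqrt{\frac{10}{9} + m}$ ($c{\left(m \right)} = \sqrt{m + \left(1 + \frac{2 - 1}{9}\right)} = \sqrt{m + \left(1 + \frac{1}{9} \cdot 1\right)} = \sqrt{m + \left(1 + \frac{1}{9}\right)} = \sqrt{m + \frac{10}{9}} = \sqrt{\frac{10}{9} + m}$)
$c{\left(l{\left(-1,-1 \right)} \right)} \frac{2556 - 2543}{-1478 - 2535} = \frac{\sqrt{10 + 9 \cdot 6 \left(-1\right)}}{3} \frac{2556 - 2543}{-1478 - 2535} = \frac{\sqrt{10 + 9 \left(-6\right)}}{3} \frac{13}{-4013} = \frac{\sqrt{10 - 54}}{3} \cdot 13 \left(- \frac{1}{4013}\right) = \frac{\sqrt{-44}}{3} \left(- \frac{13}{4013}\right) = \frac{2 i \sqrt{11}}{3} \left(- \frac{13}{4013}\right) = - \frac{26 i \sqrt{11}}{12039}$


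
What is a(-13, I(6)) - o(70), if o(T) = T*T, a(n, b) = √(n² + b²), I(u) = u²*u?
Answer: -4900 + 5*√1873 ≈ -4683.6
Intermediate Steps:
I(u) = u³
a(n, b) = √(b² + n²)
o(T) = T²
a(-13, I(6)) - o(70) = √((6³)² + (-13)²) - 1*70² = √(216² + 169) - 1*4900 = √(46656 + 169) - 4900 = √46825 - 4900 = 5*√1873 - 4900 = -4900 + 5*√1873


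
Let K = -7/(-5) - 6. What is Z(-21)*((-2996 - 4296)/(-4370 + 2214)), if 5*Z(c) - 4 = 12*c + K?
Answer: -2302449/13475 ≈ -170.87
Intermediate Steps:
K = -23/5 (K = -7*(-⅕) - 6 = 7/5 - 6 = -23/5 ≈ -4.6000)
Z(c) = -3/25 + 12*c/5 (Z(c) = ⅘ + (12*c - 23/5)/5 = ⅘ + (-23/5 + 12*c)/5 = ⅘ + (-23/25 + 12*c/5) = -3/25 + 12*c/5)
Z(-21)*((-2996 - 4296)/(-4370 + 2214)) = (-3/25 + (12/5)*(-21))*((-2996 - 4296)/(-4370 + 2214)) = (-3/25 - 252/5)*(-7292/(-2156)) = -(-9209796)*(-1)/(25*2156) = -1263/25*1823/539 = -2302449/13475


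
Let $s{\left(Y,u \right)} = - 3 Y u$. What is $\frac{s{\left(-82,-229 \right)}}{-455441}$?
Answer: $\frac{56334}{455441} \approx 0.12369$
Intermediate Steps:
$s{\left(Y,u \right)} = - 3 Y u$
$\frac{s{\left(-82,-229 \right)}}{-455441} = \frac{\left(-3\right) \left(-82\right) \left(-229\right)}{-455441} = \left(-56334\right) \left(- \frac{1}{455441}\right) = \frac{56334}{455441}$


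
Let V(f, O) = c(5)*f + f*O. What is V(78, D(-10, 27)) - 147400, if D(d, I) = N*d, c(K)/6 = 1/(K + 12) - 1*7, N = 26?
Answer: -2905784/17 ≈ -1.7093e+5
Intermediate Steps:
c(K) = -42 + 6/(12 + K) (c(K) = 6*(1/(K + 12) - 1*7) = 6*(1/(12 + K) - 7) = 6*(-7 + 1/(12 + K)) = -42 + 6/(12 + K))
D(d, I) = 26*d
V(f, O) = -708*f/17 + O*f (V(f, O) = (6*(-83 - 7*5)/(12 + 5))*f + f*O = (6*(-83 - 35)/17)*f + O*f = (6*(1/17)*(-118))*f + O*f = -708*f/17 + O*f)
V(78, D(-10, 27)) - 147400 = (1/17)*78*(-708 + 17*(26*(-10))) - 147400 = (1/17)*78*(-708 + 17*(-260)) - 147400 = (1/17)*78*(-708 - 4420) - 147400 = (1/17)*78*(-5128) - 147400 = -399984/17 - 147400 = -2905784/17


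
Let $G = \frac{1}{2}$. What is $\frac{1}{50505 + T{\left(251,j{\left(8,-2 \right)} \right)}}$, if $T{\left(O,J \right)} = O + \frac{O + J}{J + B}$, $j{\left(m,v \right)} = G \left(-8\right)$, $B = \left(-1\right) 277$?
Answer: $\frac{281}{14262189} \approx 1.9702 \cdot 10^{-5}$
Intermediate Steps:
$B = -277$
$G = \frac{1}{2} \approx 0.5$
$j{\left(m,v \right)} = -4$ ($j{\left(m,v \right)} = \frac{1}{2} \left(-8\right) = -4$)
$T{\left(O,J \right)} = O + \frac{J + O}{-277 + J}$ ($T{\left(O,J \right)} = O + \frac{O + J}{J - 277} = O + \frac{J + O}{-277 + J}$)
$\frac{1}{50505 + T{\left(251,j{\left(8,-2 \right)} \right)}} = \frac{1}{50505 + \frac{-4 - 69276 - 1004}{-277 - 4}} = \frac{1}{50505 + \frac{-4 - 69276 - 1004}{-281}} = \frac{1}{50505 - - \frac{70284}{281}} = \frac{1}{50505 + \frac{70284}{281}} = \frac{1}{\frac{14262189}{281}} = \frac{281}{14262189}$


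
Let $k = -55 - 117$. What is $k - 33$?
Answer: $-205$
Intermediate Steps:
$k = -172$ ($k = -55 - 117 = -172$)
$k - 33 = -172 - 33 = -205$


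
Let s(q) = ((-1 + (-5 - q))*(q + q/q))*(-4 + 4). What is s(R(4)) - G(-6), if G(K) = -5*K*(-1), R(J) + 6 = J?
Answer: 30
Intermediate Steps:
R(J) = -6 + J
G(K) = 5*K
s(q) = 0 (s(q) = ((-6 - q)*(q + 1))*0 = ((-6 - q)*(1 + q))*0 = ((1 + q)*(-6 - q))*0 = 0)
s(R(4)) - G(-6) = 0 - 5*(-6) = 0 - 1*(-30) = 0 + 30 = 30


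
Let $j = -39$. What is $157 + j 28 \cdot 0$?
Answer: $157$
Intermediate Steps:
$157 + j 28 \cdot 0 = 157 - 39 \cdot 28 \cdot 0 = 157 - 0 = 157 + 0 = 157$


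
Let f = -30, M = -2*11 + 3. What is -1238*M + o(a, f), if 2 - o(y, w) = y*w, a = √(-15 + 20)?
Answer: 23524 + 30*√5 ≈ 23591.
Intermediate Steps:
M = -19 (M = -22 + 3 = -19)
a = √5 ≈ 2.2361
o(y, w) = 2 - w*y (o(y, w) = 2 - y*w = 2 - w*y)
-1238*M + o(a, f) = -1238*(-19) + (2 - 1*(-30)*√5) = 23522 + (2 + 30*√5) = 23524 + 30*√5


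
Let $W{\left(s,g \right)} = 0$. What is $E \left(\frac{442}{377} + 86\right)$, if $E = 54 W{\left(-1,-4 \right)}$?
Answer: $0$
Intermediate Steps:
$E = 0$ ($E = 54 \cdot 0 = 0$)
$E \left(\frac{442}{377} + 86\right) = 0 \left(\frac{442}{377} + 86\right) = 0 \left(442 \cdot \frac{1}{377} + 86\right) = 0 \left(\frac{34}{29} + 86\right) = 0 \cdot \frac{2528}{29} = 0$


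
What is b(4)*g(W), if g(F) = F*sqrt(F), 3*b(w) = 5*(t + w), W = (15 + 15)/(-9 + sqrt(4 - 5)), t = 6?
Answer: 250*sqrt(615)*(-9 - I)**(3/2)/1681 ≈ -16.605 + 99.12*I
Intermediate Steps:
W = 15*(-9 - I)/41 (W = 30/(-9 + sqrt(-1)) = 30/(-9 + I) = 30*((-9 - I)/82) = 15*(-9 - I)/41 ≈ -3.2927 - 0.36585*I)
b(w) = 10 + 5*w/3 (b(w) = (5*(6 + w))/3 = (30 + 5*w)/3 = 10 + 5*w/3)
g(F) = F**(3/2)
b(4)*g(W) = (10 + (5/3)*4)*(-135/41 - 15*I/41)**(3/2) = (10 + 20/3)*(-135/41 - 15*I/41)**(3/2) = 50*(-135/41 - 15*I/41)**(3/2)/3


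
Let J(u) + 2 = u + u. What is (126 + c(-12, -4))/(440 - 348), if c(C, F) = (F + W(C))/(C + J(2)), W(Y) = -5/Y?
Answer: 15163/11040 ≈ 1.3735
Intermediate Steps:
J(u) = -2 + 2*u (J(u) = -2 + (u + u) = -2 + 2*u)
c(C, F) = (F - 5/C)/(2 + C) (c(C, F) = (F - 5/C)/(C + (-2 + 2*2)) = (F - 5/C)/(C + (-2 + 4)) = (F - 5/C)/(C + 2) = (F - 5/C)/(2 + C))
(126 + c(-12, -4))/(440 - 348) = (126 + (-5 - 12*(-4))/((-12)*(2 - 12)))/(440 - 348) = (126 - 1/12*(-5 + 48)/(-10))/92 = (126 - 1/12*(-1/10)*43)*(1/92) = (126 + 43/120)*(1/92) = (15163/120)*(1/92) = 15163/11040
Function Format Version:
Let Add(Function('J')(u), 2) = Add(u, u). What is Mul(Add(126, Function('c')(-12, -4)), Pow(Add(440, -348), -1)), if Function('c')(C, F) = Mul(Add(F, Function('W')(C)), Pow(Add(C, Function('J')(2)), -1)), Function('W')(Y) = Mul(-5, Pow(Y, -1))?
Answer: Rational(15163, 11040) ≈ 1.3735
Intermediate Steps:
Function('J')(u) = Add(-2, Mul(2, u)) (Function('J')(u) = Add(-2, Add(u, u)) = Add(-2, Mul(2, u)))
Function('c')(C, F) = Mul(Pow(Add(2, C), -1), Add(F, Mul(-5, Pow(C, -1)))) (Function('c')(C, F) = Mul(Add(F, Mul(-5, Pow(C, -1))), Pow(Add(C, Add(-2, Mul(2, 2))), -1)) = Mul(Add(F, Mul(-5, Pow(C, -1))), Pow(Add(C, Add(-2, 4)), -1)) = Mul(Add(F, Mul(-5, Pow(C, -1))), Pow(Add(C, 2), -1)) = Mul(Add(F, Mul(-5, Pow(C, -1))), Pow(Add(2, C), -1)) = Mul(Pow(Add(2, C), -1), Add(F, Mul(-5, Pow(C, -1)))))
Mul(Add(126, Function('c')(-12, -4)), Pow(Add(440, -348), -1)) = Mul(Add(126, Mul(Pow(-12, -1), Pow(Add(2, -12), -1), Add(-5, Mul(-12, -4)))), Pow(Add(440, -348), -1)) = Mul(Add(126, Mul(Rational(-1, 12), Pow(-10, -1), Add(-5, 48))), Pow(92, -1)) = Mul(Add(126, Mul(Rational(-1, 12), Rational(-1, 10), 43)), Rational(1, 92)) = Mul(Add(126, Rational(43, 120)), Rational(1, 92)) = Mul(Rational(15163, 120), Rational(1, 92)) = Rational(15163, 11040)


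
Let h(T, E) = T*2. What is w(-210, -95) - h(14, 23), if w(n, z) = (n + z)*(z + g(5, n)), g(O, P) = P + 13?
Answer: 89032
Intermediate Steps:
g(O, P) = 13 + P
h(T, E) = 2*T
w(n, z) = (n + z)*(13 + n + z) (w(n, z) = (n + z)*(z + (13 + n)) = (n + z)*(13 + n + z))
w(-210, -95) - h(14, 23) = ((-95)² - 210*(-95) - 210*(13 - 210) - 95*(13 - 210)) - 2*14 = (9025 + 19950 - 210*(-197) - 95*(-197)) - 1*28 = (9025 + 19950 + 41370 + 18715) - 28 = 89060 - 28 = 89032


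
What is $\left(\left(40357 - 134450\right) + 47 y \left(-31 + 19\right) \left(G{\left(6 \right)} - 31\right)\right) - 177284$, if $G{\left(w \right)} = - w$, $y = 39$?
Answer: $542475$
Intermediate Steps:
$\left(\left(40357 - 134450\right) + 47 y \left(-31 + 19\right) \left(G{\left(6 \right)} - 31\right)\right) - 177284 = \left(\left(40357 - 134450\right) + 47 \cdot 39 \left(-31 + 19\right) \left(\left(-1\right) 6 - 31\right)\right) - 177284 = \left(-94093 + 1833 \left(- 12 \left(-6 - 31\right)\right)\right) - 177284 = \left(-94093 + 1833 \left(\left(-12\right) \left(-37\right)\right)\right) - 177284 = \left(-94093 + 1833 \cdot 444\right) - 177284 = \left(-94093 + 813852\right) - 177284 = 719759 - 177284 = 542475$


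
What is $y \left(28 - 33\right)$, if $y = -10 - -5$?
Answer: $25$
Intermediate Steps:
$y = -5$ ($y = -10 + 5 = -5$)
$y \left(28 - 33\right) = - 5 \left(28 - 33\right) = \left(-5\right) \left(-5\right) = 25$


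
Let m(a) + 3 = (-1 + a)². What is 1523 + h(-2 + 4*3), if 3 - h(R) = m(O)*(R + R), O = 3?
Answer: 1506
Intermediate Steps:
m(a) = -3 + (-1 + a)²
h(R) = 3 - 2*R (h(R) = 3 - (-3 + (-1 + 3)²)*(R + R) = 3 - (-3 + 2²)*2*R = 3 - (-3 + 4)*2*R = 3 - 2*R)
1523 + h(-2 + 4*3) = 1523 + (3 - 2*(-2 + 4*3)) = 1523 + (3 - 2*(-2 + 12)) = 1523 + (3 - 2*10) = 1523 + (3 - 20) = 1523 - 17 = 1506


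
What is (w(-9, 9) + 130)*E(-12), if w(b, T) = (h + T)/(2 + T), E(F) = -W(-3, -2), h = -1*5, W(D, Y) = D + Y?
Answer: 7170/11 ≈ 651.82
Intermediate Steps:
h = -5
E(F) = 5 (E(F) = -(-3 - 2) = -1*(-5) = 5)
w(b, T) = (-5 + T)/(2 + T)
(w(-9, 9) + 130)*E(-12) = ((-5 + 9)/(2 + 9) + 130)*5 = (4/11 + 130)*5 = (1434/11)*5 = 7170/11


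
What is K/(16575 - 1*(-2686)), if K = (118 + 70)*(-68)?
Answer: -752/1133 ≈ -0.66372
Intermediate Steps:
K = -12784 (K = 188*(-68) = -12784)
K/(16575 - 1*(-2686)) = -12784/(16575 - 1*(-2686)) = -12784/(16575 + 2686) = -12784/19261 = -12784*1/19261 = -752/1133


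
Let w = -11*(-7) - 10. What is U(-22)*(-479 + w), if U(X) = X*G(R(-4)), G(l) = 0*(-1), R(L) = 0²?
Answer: 0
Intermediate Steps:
w = 67 (w = 77 - 10 = 67)
R(L) = 0
G(l) = 0
U(X) = 0 (U(X) = X*0 = 0)
U(-22)*(-479 + w) = 0*(-479 + 67) = 0*(-412) = 0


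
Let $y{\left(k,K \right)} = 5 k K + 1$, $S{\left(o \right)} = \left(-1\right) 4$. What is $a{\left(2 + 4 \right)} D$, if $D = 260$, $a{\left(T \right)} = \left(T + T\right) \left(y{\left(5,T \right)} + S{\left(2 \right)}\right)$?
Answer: $458640$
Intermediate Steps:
$S{\left(o \right)} = -4$
$y{\left(k,K \right)} = 1 + 5 K k$ ($y{\left(k,K \right)} = 5 K k + 1 = 1 + 5 K k$)
$a{\left(T \right)} = 2 T \left(-3 + 25 T\right)$ ($a{\left(T \right)} = \left(T + T\right) \left(\left(1 + 5 T 5\right) - 4\right) = 2 T \left(\left(1 + 25 T\right) - 4\right) = 2 T \left(-3 + 25 T\right)$)
$a{\left(2 + 4 \right)} D = 2 \left(2 + 4\right) \left(-3 + 25 \left(2 + 4\right)\right) 260 = 2 \cdot 6 \left(-3 + 25 \cdot 6\right) 260 = 2 \cdot 6 \left(-3 + 150\right) 260 = 2 \cdot 6 \cdot 147 \cdot 260 = 1764 \cdot 260 = 458640$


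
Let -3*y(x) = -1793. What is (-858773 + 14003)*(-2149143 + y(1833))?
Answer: 1815026641240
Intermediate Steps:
y(x) = 1793/3 (y(x) = -1/3*(-1793) = 1793/3)
(-858773 + 14003)*(-2149143 + y(1833)) = (-858773 + 14003)*(-2149143 + 1793/3) = -844770*(-6445636/3) = 1815026641240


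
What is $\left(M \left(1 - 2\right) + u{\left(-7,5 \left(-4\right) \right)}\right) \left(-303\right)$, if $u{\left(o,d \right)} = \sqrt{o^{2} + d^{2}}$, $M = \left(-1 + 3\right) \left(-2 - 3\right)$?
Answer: $-3030 - 303 \sqrt{449} \approx -9450.5$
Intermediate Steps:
$M = -10$ ($M = 2 \left(-5\right) = -10$)
$u{\left(o,d \right)} = \sqrt{d^{2} + o^{2}}$
$\left(M \left(1 - 2\right) + u{\left(-7,5 \left(-4\right) \right)}\right) \left(-303\right) = \left(- 10 \left(1 - 2\right) + \sqrt{\left(5 \left(-4\right)\right)^{2} + \left(-7\right)^{2}}\right) \left(-303\right) = \left(\left(-10\right) \left(-1\right) + \sqrt{\left(-20\right)^{2} + 49}\right) \left(-303\right) = \left(10 + \sqrt{400 + 49}\right) \left(-303\right) = \left(10 + \sqrt{449}\right) \left(-303\right) = -3030 - 303 \sqrt{449}$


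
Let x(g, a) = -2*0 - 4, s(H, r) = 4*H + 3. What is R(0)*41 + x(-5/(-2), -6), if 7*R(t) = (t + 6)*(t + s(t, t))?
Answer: 710/7 ≈ 101.43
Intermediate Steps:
s(H, r) = 3 + 4*H
x(g, a) = -4 (x(g, a) = 0 - 4 = -4)
R(t) = (3 + 5*t)*(6 + t)/7 (R(t) = ((t + 6)*(t + (3 + 4*t)))/7 = ((6 + t)*(3 + 5*t))/7 = ((3 + 5*t)*(6 + t))/7 = (3 + 5*t)*(6 + t)/7)
R(0)*41 + x(-5/(-2), -6) = (18/7 + (5/7)*0**2 + (33/7)*0)*41 - 4 = (18/7 + (5/7)*0 + 0)*41 - 4 = (18/7 + 0 + 0)*41 - 4 = (18/7)*41 - 4 = 738/7 - 4 = 710/7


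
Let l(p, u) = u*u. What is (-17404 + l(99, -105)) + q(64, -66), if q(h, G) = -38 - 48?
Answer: -6465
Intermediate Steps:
q(h, G) = -86
l(p, u) = u**2
(-17404 + l(99, -105)) + q(64, -66) = (-17404 + (-105)**2) - 86 = (-17404 + 11025) - 86 = -6379 - 86 = -6465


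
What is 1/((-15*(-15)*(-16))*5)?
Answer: -1/18000 ≈ -5.5556e-5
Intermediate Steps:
1/((-15*(-15)*(-16))*5) = 1/((225*(-16))*5) = 1/(-3600*5) = 1/(-18000) = -1/18000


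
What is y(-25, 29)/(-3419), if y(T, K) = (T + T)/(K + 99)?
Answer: 25/218816 ≈ 0.00011425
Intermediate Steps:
y(T, K) = 2*T/(99 + K) (y(T, K) = (2*T)/(99 + K) = 2*T/(99 + K))
y(-25, 29)/(-3419) = (2*(-25)/(99 + 29))/(-3419) = (2*(-25)/128)*(-1/3419) = (2*(-25)*(1/128))*(-1/3419) = -25/64*(-1/3419) = 25/218816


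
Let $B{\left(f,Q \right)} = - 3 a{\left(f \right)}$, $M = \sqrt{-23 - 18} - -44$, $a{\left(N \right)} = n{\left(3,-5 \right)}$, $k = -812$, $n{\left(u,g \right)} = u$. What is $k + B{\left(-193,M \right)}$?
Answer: $-821$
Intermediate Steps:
$a{\left(N \right)} = 3$
$M = 44 + i \sqrt{41}$ ($M = \sqrt{-41} + 44 = i \sqrt{41} + 44 = 44 + i \sqrt{41} \approx 44.0 + 6.4031 i$)
$B{\left(f,Q \right)} = -9$ ($B{\left(f,Q \right)} = \left(-3\right) 3 = -9$)
$k + B{\left(-193,M \right)} = -812 - 9 = -821$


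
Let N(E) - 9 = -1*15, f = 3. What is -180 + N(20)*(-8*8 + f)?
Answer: 186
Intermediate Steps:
N(E) = -6 (N(E) = 9 - 1*15 = 9 - 15 = -6)
-180 + N(20)*(-8*8 + f) = -180 - 6*(-8*8 + 3) = -180 - 6*(-64 + 3) = -180 - 6*(-61) = -180 + 366 = 186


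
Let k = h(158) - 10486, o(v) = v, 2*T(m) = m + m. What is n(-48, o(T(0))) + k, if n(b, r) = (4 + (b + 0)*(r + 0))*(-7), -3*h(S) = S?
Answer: -31700/3 ≈ -10567.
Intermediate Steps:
h(S) = -S/3
T(m) = m (T(m) = (m + m)/2 = (2*m)/2 = m)
n(b, r) = -28 - 7*b*r (n(b, r) = (4 + b*r)*(-7) = -28 - 7*b*r)
k = -31616/3 (k = -1/3*158 - 10486 = -158/3 - 10486 = -31616/3 ≈ -10539.)
n(-48, o(T(0))) + k = (-28 - 7*(-48)*0) - 31616/3 = (-28 + 0) - 31616/3 = -28 - 31616/3 = -31700/3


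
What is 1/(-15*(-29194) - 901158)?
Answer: -1/463248 ≈ -2.1587e-6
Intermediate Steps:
1/(-15*(-29194) - 901158) = 1/(437910 - 901158) = 1/(-463248) = -1/463248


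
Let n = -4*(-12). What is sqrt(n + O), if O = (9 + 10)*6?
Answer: 9*sqrt(2) ≈ 12.728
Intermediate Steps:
n = 48
O = 114 (O = 19*6 = 114)
sqrt(n + O) = sqrt(48 + 114) = sqrt(162) = 9*sqrt(2)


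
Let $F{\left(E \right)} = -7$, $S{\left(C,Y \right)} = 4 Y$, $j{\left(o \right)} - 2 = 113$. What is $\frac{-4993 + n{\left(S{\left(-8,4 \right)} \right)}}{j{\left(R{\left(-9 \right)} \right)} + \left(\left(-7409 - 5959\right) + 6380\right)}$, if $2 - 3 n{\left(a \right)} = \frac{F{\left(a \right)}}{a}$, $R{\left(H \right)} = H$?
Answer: $\frac{26625}{36656} \approx 0.72635$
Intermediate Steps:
$j{\left(o \right)} = 115$ ($j{\left(o \right)} = 2 + 113 = 115$)
$n{\left(a \right)} = \frac{2}{3} + \frac{7}{3 a}$ ($n{\left(a \right)} = \frac{2}{3} - \frac{\left(-7\right) \frac{1}{a}}{3} = \frac{2}{3} + \frac{7}{3 a}$)
$\frac{-4993 + n{\left(S{\left(-8,4 \right)} \right)}}{j{\left(R{\left(-9 \right)} \right)} + \left(\left(-7409 - 5959\right) + 6380\right)} = \frac{-4993 + \frac{7 + 2 \cdot 4 \cdot 4}{3 \cdot 4 \cdot 4}}{115 + \left(\left(-7409 - 5959\right) + 6380\right)} = \frac{-4993 + \frac{7 + 2 \cdot 16}{3 \cdot 16}}{115 + \left(-13368 + 6380\right)} = \frac{-4993 + \frac{1}{3} \cdot \frac{1}{16} \left(7 + 32\right)}{115 - 6988} = \frac{-4993 + \frac{1}{3} \cdot \frac{1}{16} \cdot 39}{-6873} = \left(-4993 + \frac{13}{16}\right) \left(- \frac{1}{6873}\right) = \left(- \frac{79875}{16}\right) \left(- \frac{1}{6873}\right) = \frac{26625}{36656}$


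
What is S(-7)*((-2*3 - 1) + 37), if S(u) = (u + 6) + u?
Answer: -240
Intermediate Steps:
S(u) = 6 + 2*u (S(u) = (6 + u) + u = 6 + 2*u)
S(-7)*((-2*3 - 1) + 37) = (6 + 2*(-7))*((-2*3 - 1) + 37) = (6 - 14)*((-6 - 1) + 37) = -8*(-7 + 37) = -8*30 = -240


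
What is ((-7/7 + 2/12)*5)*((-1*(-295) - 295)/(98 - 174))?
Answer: 0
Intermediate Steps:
((-7/7 + 2/12)*5)*((-1*(-295) - 295)/(98 - 174)) = ((-7*⅐ + 2*(1/12))*5)*((295 - 295)/(-76)) = ((-1 + ⅙)*5)*(0*(-1/76)) = -⅚*5*0 = -25/6*0 = 0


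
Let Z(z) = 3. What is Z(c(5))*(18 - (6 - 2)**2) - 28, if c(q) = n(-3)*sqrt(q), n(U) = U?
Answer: -22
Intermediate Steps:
c(q) = -3*sqrt(q)
Z(c(5))*(18 - (6 - 2)**2) - 28 = 3*(18 - (6 - 2)**2) - 28 = 3*(18 - 1*4**2) - 28 = 3*(18 - 1*16) - 28 = 3*(18 - 16) - 28 = 3*2 - 28 = 6 - 28 = -22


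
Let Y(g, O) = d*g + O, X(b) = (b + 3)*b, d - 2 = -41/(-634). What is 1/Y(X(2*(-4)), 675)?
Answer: 317/240155 ≈ 0.0013200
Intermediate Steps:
d = 1309/634 (d = 2 - 41/(-634) = 2 - 41*(-1/634) = 2 + 41/634 = 1309/634 ≈ 2.0647)
X(b) = b*(3 + b) (X(b) = (3 + b)*b = b*(3 + b))
Y(g, O) = O + 1309*g/634 (Y(g, O) = 1309*g/634 + O = O + 1309*g/634)
1/Y(X(2*(-4)), 675) = 1/(675 + 1309*((2*(-4))*(3 + 2*(-4)))/634) = 1/(675 + 1309*(-8*(3 - 8))/634) = 1/(675 + 1309*(-8*(-5))/634) = 1/(675 + (1309/634)*40) = 1/(675 + 26180/317) = 1/(240155/317) = 317/240155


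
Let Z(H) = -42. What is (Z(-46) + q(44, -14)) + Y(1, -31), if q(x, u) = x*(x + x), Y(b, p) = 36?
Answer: 3866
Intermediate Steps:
q(x, u) = 2*x**2 (q(x, u) = x*(2*x) = 2*x**2)
(Z(-46) + q(44, -14)) + Y(1, -31) = (-42 + 2*44**2) + 36 = (-42 + 2*1936) + 36 = (-42 + 3872) + 36 = 3830 + 36 = 3866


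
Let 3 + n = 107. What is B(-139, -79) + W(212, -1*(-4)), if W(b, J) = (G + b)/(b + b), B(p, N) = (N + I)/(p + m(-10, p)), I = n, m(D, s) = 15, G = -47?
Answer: 2465/13144 ≈ 0.18754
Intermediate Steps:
n = 104 (n = -3 + 107 = 104)
I = 104
B(p, N) = (104 + N)/(15 + p) (B(p, N) = (N + 104)/(p + 15) = (104 + N)/(15 + p))
W(b, J) = (-47 + b)/(2*b) (W(b, J) = (-47 + b)/(b + b) = (-47 + b)/((2*b)) = (-47 + b)*(1/(2*b)) = (-47 + b)/(2*b))
B(-139, -79) + W(212, -1*(-4)) = (104 - 79)/(15 - 139) + (1/2)*(-47 + 212)/212 = 25/(-124) + (1/2)*(1/212)*165 = -1/124*25 + 165/424 = -25/124 + 165/424 = 2465/13144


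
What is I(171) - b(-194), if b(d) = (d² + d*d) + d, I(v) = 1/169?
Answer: -12688181/169 ≈ -75078.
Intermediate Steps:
I(v) = 1/169
b(d) = d + 2*d² (b(d) = (d² + d²) + d = 2*d² + d = d + 2*d²)
I(171) - b(-194) = 1/169 - (-194)*(1 + 2*(-194)) = 1/169 - (-194)*(1 - 388) = 1/169 - (-194)*(-387) = 1/169 - 1*75078 = 1/169 - 75078 = -12688181/169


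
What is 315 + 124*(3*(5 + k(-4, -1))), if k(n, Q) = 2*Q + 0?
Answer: 1431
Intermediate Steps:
k(n, Q) = 2*Q
315 + 124*(3*(5 + k(-4, -1))) = 315 + 124*(3*(5 + 2*(-1))) = 315 + 124*(3*(5 - 2)) = 315 + 124*(3*3) = 315 + 124*9 = 315 + 1116 = 1431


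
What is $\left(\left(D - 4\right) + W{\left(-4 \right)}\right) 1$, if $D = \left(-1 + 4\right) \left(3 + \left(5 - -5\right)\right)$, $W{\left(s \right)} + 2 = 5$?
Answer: $38$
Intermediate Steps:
$W{\left(s \right)} = 3$ ($W{\left(s \right)} = -2 + 5 = 3$)
$D = 39$ ($D = 3 \left(3 + \left(5 + 5\right)\right) = 3 \left(3 + 10\right) = 3 \cdot 13 = 39$)
$\left(\left(D - 4\right) + W{\left(-4 \right)}\right) 1 = \left(\left(39 - 4\right) + 3\right) 1 = \left(35 + 3\right) 1 = 38 \cdot 1 = 38$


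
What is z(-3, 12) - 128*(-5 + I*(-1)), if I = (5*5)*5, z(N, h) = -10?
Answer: 16630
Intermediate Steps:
I = 125 (I = 25*5 = 125)
z(-3, 12) - 128*(-5 + I*(-1)) = -10 - 128*(-5 + 125*(-1)) = -10 - 128*(-5 - 125) = -10 - 128*(-130) = -10 + 16640 = 16630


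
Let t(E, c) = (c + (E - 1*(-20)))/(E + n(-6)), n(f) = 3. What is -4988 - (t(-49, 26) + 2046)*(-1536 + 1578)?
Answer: -2091223/23 ≈ -90923.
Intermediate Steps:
t(E, c) = (20 + E + c)/(3 + E) (t(E, c) = (c + (E - 1*(-20)))/(E + 3) = (c + (E + 20))/(3 + E) = (c + (20 + E))/(3 + E) = (20 + E + c)/(3 + E))
-4988 - (t(-49, 26) + 2046)*(-1536 + 1578) = -4988 - ((20 - 49 + 26)/(3 - 49) + 2046)*(-1536 + 1578) = -4988 - (-3/(-46) + 2046)*42 = -4988 - (-1/46*(-3) + 2046)*42 = -4988 - (3/46 + 2046)*42 = -4988 - 94119*42/46 = -4988 - 1*1976499/23 = -4988 - 1976499/23 = -2091223/23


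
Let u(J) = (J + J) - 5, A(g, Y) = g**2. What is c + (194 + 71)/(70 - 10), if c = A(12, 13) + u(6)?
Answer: 1865/12 ≈ 155.42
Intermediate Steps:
u(J) = -5 + 2*J (u(J) = 2*J - 5 = -5 + 2*J)
c = 151 (c = 12**2 + (-5 + 2*6) = 144 + (-5 + 12) = 144 + 7 = 151)
c + (194 + 71)/(70 - 10) = 151 + (194 + 71)/(70 - 10) = 151 + 265/60 = 151 + 265*(1/60) = 151 + 53/12 = 1865/12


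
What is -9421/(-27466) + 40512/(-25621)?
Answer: -871327151/703706386 ≈ -1.2382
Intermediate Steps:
-9421/(-27466) + 40512/(-25621) = -9421*(-1/27466) + 40512*(-1/25621) = 9421/27466 - 40512/25621 = -871327151/703706386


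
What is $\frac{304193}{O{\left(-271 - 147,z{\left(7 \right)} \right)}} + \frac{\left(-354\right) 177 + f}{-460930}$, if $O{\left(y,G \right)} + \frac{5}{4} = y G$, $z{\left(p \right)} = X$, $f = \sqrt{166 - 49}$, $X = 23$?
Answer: $- \frac{279218414311}{8863914365} - \frac{3 \sqrt{13}}{460930} \approx -31.501$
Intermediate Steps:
$f = 3 \sqrt{13}$ ($f = \sqrt{117} = 3 \sqrt{13} \approx 10.817$)
$z{\left(p \right)} = 23$
$O{\left(y,G \right)} = - \frac{5}{4} + G y$ ($O{\left(y,G \right)} = - \frac{5}{4} + y G = - \frac{5}{4} + G y$)
$\frac{304193}{O{\left(-271 - 147,z{\left(7 \right)} \right)}} + \frac{\left(-354\right) 177 + f}{-460930} = \frac{304193}{- \frac{5}{4} + 23 \left(-271 - 147\right)} + \frac{\left(-354\right) 177 + 3 \sqrt{13}}{-460930} = \frac{304193}{- \frac{5}{4} + 23 \left(-418\right)} + \left(-62658 + 3 \sqrt{13}\right) \left(- \frac{1}{460930}\right) = \frac{304193}{- \frac{5}{4} - 9614} + \left(\frac{31329}{230465} - \frac{3 \sqrt{13}}{460930}\right) = \frac{304193}{- \frac{38461}{4}} + \left(\frac{31329}{230465} - \frac{3 \sqrt{13}}{460930}\right) = 304193 \left(- \frac{4}{38461}\right) + \left(\frac{31329}{230465} - \frac{3 \sqrt{13}}{460930}\right) = - \frac{1216772}{38461} + \left(\frac{31329}{230465} - \frac{3 \sqrt{13}}{460930}\right) = - \frac{279218414311}{8863914365} - \frac{3 \sqrt{13}}{460930}$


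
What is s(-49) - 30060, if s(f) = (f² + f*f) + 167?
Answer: -25091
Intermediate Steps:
s(f) = 167 + 2*f² (s(f) = (f² + f²) + 167 = 2*f² + 167 = 167 + 2*f²)
s(-49) - 30060 = (167 + 2*(-49)²) - 30060 = (167 + 2*2401) - 30060 = (167 + 4802) - 30060 = 4969 - 30060 = -25091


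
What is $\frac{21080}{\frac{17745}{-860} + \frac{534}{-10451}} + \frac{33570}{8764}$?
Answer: $- \frac{165422220051425}{162933482754} \approx -1015.3$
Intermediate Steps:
$\frac{21080}{\frac{17745}{-860} + \frac{534}{-10451}} + \frac{33570}{8764} = \frac{21080}{17745 \left(- \frac{1}{860}\right) + 534 \left(- \frac{1}{10451}\right)} + 33570 \cdot \frac{1}{8764} = \frac{21080}{- \frac{3549}{172} - \frac{534}{10451}} + \frac{16785}{4382} = \frac{21080}{- \frac{37182447}{1797572}} + \frac{16785}{4382} = 21080 \left(- \frac{1797572}{37182447}\right) + \frac{16785}{4382} = - \frac{37892817760}{37182447} + \frac{16785}{4382} = - \frac{165422220051425}{162933482754}$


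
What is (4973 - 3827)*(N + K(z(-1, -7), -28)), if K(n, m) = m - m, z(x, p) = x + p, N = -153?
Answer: -175338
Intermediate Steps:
z(x, p) = p + x
K(n, m) = 0
(4973 - 3827)*(N + K(z(-1, -7), -28)) = (4973 - 3827)*(-153 + 0) = 1146*(-153) = -175338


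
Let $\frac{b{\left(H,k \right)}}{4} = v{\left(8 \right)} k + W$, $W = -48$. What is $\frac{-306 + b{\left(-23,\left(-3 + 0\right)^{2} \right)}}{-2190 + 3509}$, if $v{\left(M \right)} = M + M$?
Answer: $\frac{78}{1319} \approx 0.059136$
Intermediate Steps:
$v{\left(M \right)} = 2 M$
$b{\left(H,k \right)} = -192 + 64 k$ ($b{\left(H,k \right)} = 4 \left(2 \cdot 8 k - 48\right) = 4 \left(16 k - 48\right) = 4 \left(-48 + 16 k\right) = -192 + 64 k$)
$\frac{-306 + b{\left(-23,\left(-3 + 0\right)^{2} \right)}}{-2190 + 3509} = \frac{-306 - \left(192 - 64 \left(-3 + 0\right)^{2}\right)}{-2190 + 3509} = \frac{-306 - \left(192 - 64 \left(-3\right)^{2}\right)}{1319} = \left(-306 + \left(-192 + 64 \cdot 9\right)\right) \frac{1}{1319} = \left(-306 + \left(-192 + 576\right)\right) \frac{1}{1319} = \left(-306 + 384\right) \frac{1}{1319} = 78 \cdot \frac{1}{1319} = \frac{78}{1319}$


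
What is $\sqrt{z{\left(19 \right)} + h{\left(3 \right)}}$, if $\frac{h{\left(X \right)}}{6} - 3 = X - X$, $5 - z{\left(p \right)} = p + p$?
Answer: $i \sqrt{15} \approx 3.873 i$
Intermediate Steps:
$z{\left(p \right)} = 5 - 2 p$ ($z{\left(p \right)} = 5 - \left(p + p\right) = 5 - 2 p$)
$h{\left(X \right)} = 18$ ($h{\left(X \right)} = 18 + 6 \left(X - X\right) = 18 + 6 \cdot 0 = 18 + 0 = 18$)
$\sqrt{z{\left(19 \right)} + h{\left(3 \right)}} = \sqrt{\left(5 - 38\right) + 18} = \sqrt{-33 + 18} = \sqrt{-15} = i \sqrt{15}$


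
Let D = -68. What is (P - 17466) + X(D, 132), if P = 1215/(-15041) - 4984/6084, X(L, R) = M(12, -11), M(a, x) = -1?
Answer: -2364612152/135369 ≈ -17468.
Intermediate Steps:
X(L, R) = -1
P = -121829/135369 (P = 1215*(-1/15041) - 4984*1/6084 = -1215/15041 - 1246/1521 = -121829/135369 ≈ -0.89998)
(P - 17466) + X(D, 132) = (-121829/135369 - 17466) - 1 = -2364476783/135369 - 1 = -2364612152/135369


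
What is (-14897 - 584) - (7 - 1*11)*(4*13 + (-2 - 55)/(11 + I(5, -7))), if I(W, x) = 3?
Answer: -107025/7 ≈ -15289.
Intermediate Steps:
(-14897 - 584) - (7 - 1*11)*(4*13 + (-2 - 55)/(11 + I(5, -7))) = (-14897 - 584) - (7 - 1*11)*(4*13 + (-2 - 55)/(11 + 3)) = -15481 - (7 - 11)*(52 - 57/14) = -15481 - (-4)*(52 - 57*1/14) = -15481 - (-4)*(52 - 57/14) = -15481 - (-4)*671/14 = -15481 - 1*(-1342/7) = -15481 + 1342/7 = -107025/7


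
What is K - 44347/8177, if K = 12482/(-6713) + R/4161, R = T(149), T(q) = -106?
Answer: -1669247916031/228406448361 ≈ -7.3082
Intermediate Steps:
R = -106
K = -52649180/27932793 (K = 12482/(-6713) - 106/4161 = 12482*(-1/6713) - 106*1/4161 = -12482/6713 - 106/4161 = -52649180/27932793 ≈ -1.8849)
K - 44347/8177 = -52649180/27932793 - 44347/8177 = -1669247916031/228406448361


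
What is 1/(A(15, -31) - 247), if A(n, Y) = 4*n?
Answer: -1/187 ≈ -0.0053476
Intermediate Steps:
1/(A(15, -31) - 247) = 1/(4*15 - 247) = 1/(60 - 247) = 1/(-187) = -1/187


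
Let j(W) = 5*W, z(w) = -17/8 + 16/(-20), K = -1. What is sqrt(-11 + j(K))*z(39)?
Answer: -117*I/10 ≈ -11.7*I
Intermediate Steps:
z(w) = -117/40 (z(w) = -17*1/8 + 16*(-1/20) = -17/8 - 4/5 = -117/40)
sqrt(-11 + j(K))*z(39) = sqrt(-11 + 5*(-1))*(-117/40) = sqrt(-11 - 5)*(-117/40) = sqrt(-16)*(-117/40) = (4*I)*(-117/40) = -117*I/10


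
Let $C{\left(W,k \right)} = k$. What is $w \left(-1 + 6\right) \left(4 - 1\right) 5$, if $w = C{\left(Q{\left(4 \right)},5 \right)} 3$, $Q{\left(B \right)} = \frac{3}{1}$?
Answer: $1125$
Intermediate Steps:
$Q{\left(B \right)} = 3$ ($Q{\left(B \right)} = 3 \cdot 1 = 3$)
$w = 15$ ($w = 5 \cdot 3 = 15$)
$w \left(-1 + 6\right) \left(4 - 1\right) 5 = 15 \left(-1 + 6\right) \left(4 - 1\right) 5 = 15 \cdot 5 \cdot 3 \cdot 5 = 15 \cdot 15 \cdot 5 = 225 \cdot 5 = 1125$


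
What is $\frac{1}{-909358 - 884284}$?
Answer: $- \frac{1}{1793642} \approx -5.5752 \cdot 10^{-7}$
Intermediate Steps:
$\frac{1}{-909358 - 884284} = \frac{1}{-1793642} = - \frac{1}{1793642}$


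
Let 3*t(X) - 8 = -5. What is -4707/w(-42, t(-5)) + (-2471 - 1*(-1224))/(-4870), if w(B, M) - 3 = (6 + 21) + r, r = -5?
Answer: -4578383/24350 ≈ -188.02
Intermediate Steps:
t(X) = 1 (t(X) = 8/3 + (⅓)*(-5) = 8/3 - 5/3 = 1)
w(B, M) = 25 (w(B, M) = 3 + ((6 + 21) - 5) = 3 + (27 - 5) = 3 + 22 = 25)
-4707/w(-42, t(-5)) + (-2471 - 1*(-1224))/(-4870) = -4707/25 + (-2471 - 1*(-1224))/(-4870) = -4707*1/25 + (-2471 + 1224)*(-1/4870) = -4707/25 - 1247*(-1/4870) = -4707/25 + 1247/4870 = -4578383/24350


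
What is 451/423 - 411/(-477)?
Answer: 43220/22419 ≈ 1.9278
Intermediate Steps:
451/423 - 411/(-477) = 451*(1/423) - 411*(-1/477) = 451/423 + 137/159 = 43220/22419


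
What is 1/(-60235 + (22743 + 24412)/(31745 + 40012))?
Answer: -71757/4322235740 ≈ -1.6602e-5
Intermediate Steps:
1/(-60235 + (22743 + 24412)/(31745 + 40012)) = 1/(-60235 + 47155/71757) = 1/(-4322235740/71757) = -71757/4322235740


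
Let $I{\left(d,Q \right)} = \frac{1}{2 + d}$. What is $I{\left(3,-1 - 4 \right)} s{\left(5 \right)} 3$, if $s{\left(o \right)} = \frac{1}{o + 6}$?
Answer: $\frac{3}{55} \approx 0.054545$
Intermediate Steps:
$s{\left(o \right)} = \frac{1}{6 + o}$
$I{\left(3,-1 - 4 \right)} s{\left(5 \right)} 3 = \frac{1}{\left(2 + 3\right) \left(6 + 5\right)} 3 = \frac{1}{5 \cdot 11} \cdot 3 = \frac{1}{5} \cdot \frac{1}{11} \cdot 3 = \frac{1}{55} \cdot 3 = \frac{3}{55}$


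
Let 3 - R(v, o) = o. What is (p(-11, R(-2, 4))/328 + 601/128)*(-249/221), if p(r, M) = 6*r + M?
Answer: -451437/89216 ≈ -5.0600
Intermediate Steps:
R(v, o) = 3 - o
p(r, M) = M + 6*r
(p(-11, R(-2, 4))/328 + 601/128)*(-249/221) = (((3 - 1*4) + 6*(-11))/328 + 601/128)*(-249/221) = (((3 - 4) - 66)*(1/328) + 601*(1/128))*(-249*1/221) = ((-1 - 66)*(1/328) + 601/128)*(-249/221) = (-67*1/328 + 601/128)*(-249/221) = (-67/328 + 601/128)*(-249/221) = (23569/5248)*(-249/221) = -451437/89216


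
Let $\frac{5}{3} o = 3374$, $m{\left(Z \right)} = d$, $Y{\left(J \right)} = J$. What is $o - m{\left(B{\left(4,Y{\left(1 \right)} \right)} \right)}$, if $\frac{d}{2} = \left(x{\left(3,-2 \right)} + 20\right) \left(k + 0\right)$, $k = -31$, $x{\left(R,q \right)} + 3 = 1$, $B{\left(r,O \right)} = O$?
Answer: $\frac{15702}{5} \approx 3140.4$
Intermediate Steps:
$x{\left(R,q \right)} = -2$ ($x{\left(R,q \right)} = -3 + 1 = -2$)
$d = -1116$ ($d = 2 \left(-2 + 20\right) \left(-31 + 0\right) = 2 \cdot 18 \left(-31\right) = 2 \left(-558\right) = -1116$)
$m{\left(Z \right)} = -1116$
$o = \frac{10122}{5}$ ($o = \frac{3}{5} \cdot 3374 = \frac{10122}{5} \approx 2024.4$)
$o - m{\left(B{\left(4,Y{\left(1 \right)} \right)} \right)} = \frac{10122}{5} - -1116 = \frac{10122}{5} + 1116 = \frac{15702}{5}$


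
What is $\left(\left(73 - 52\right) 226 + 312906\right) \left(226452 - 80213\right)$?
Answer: $46453110828$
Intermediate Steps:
$\left(\left(73 - 52\right) 226 + 312906\right) \left(226452 - 80213\right) = \left(21 \cdot 226 + 312906\right) 146239 = \left(4746 + 312906\right) 146239 = 317652 \cdot 146239 = 46453110828$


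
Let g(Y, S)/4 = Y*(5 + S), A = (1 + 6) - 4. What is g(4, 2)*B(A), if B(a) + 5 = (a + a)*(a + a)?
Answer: 3472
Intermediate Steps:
A = 3 (A = 7 - 4 = 3)
B(a) = -5 + 4*a² (B(a) = -5 + (a + a)*(a + a) = -5 + (2*a)*(2*a) = -5 + 4*a²)
g(Y, S) = 4*Y*(5 + S) (g(Y, S) = 4*(Y*(5 + S)) = 4*Y*(5 + S))
g(4, 2)*B(A) = (4*4*(5 + 2))*(-5 + 4*3²) = (4*4*7)*(-5 + 4*9) = 112*(-5 + 36) = 112*31 = 3472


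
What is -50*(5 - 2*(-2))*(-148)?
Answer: 66600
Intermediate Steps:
-50*(5 - 2*(-2))*(-148) = -50*(5 + 4)*(-148) = -50*9*(-148) = -450*(-148) = 66600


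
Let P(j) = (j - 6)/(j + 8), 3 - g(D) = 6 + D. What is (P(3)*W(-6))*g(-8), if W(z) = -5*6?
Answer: 450/11 ≈ 40.909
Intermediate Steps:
W(z) = -30
g(D) = -3 - D (g(D) = 3 - (6 + D) = 3 + (-6 - D) = -3 - D)
P(j) = (-6 + j)/(8 + j)
(P(3)*W(-6))*g(-8) = (((-6 + 3)/(8 + 3))*(-30))*(-3 - 1*(-8)) = ((-3/11)*(-30))*(-3 + 8) = (((1/11)*(-3))*(-30))*5 = -3/11*(-30)*5 = (90/11)*5 = 450/11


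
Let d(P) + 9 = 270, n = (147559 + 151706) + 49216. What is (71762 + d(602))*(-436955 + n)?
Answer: -6372162902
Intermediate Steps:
n = 348481 (n = 299265 + 49216 = 348481)
d(P) = 261 (d(P) = -9 + 270 = 261)
(71762 + d(602))*(-436955 + n) = (71762 + 261)*(-436955 + 348481) = 72023*(-88474) = -6372162902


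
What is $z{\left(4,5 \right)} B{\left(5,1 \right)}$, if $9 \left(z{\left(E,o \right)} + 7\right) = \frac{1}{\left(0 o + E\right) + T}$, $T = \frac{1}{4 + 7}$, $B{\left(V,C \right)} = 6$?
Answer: $- \frac{5648}{135} \approx -41.837$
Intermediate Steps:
$T = \frac{1}{11} \approx 0.090909$
$z{\left(E,o \right)} = -7 + \frac{1}{9 \left(\frac{1}{11} + E\right)}$ ($z{\left(E,o \right)} = -7 + \frac{1}{9 \left(\left(0 o + E\right) + \frac{1}{11}\right)} = -7 + \frac{1}{9 \left(\left(0 + E\right) + \frac{1}{11}\right)} = -7 + \frac{1}{9 \left(E + \frac{1}{11}\right)} = -7 + \frac{1}{9 \left(\frac{1}{11} + E\right)}$)
$z{\left(4,5 \right)} B{\left(5,1 \right)} = \frac{-52 - 2772}{9 \left(1 + 11 \cdot 4\right)} 6 = \frac{-52 - 2772}{9 \left(1 + 44\right)} 6 = \frac{1}{9} \cdot \frac{1}{45} \left(-2824\right) 6 = \left(- \frac{2824}{405}\right) 6 = - \frac{5648}{135}$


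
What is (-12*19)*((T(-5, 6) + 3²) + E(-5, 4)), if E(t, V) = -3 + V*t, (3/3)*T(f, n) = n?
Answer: 1824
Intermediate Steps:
T(f, n) = n
(-12*19)*((T(-5, 6) + 3²) + E(-5, 4)) = (-12*19)*((6 + 3²) + (-3 + 4*(-5))) = -228*((6 + 9) + (-3 - 20)) = -228*(15 - 23) = -228*(-8) = 1824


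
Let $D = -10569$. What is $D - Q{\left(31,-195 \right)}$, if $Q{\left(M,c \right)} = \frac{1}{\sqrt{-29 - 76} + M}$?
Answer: $\frac{- 10569 \sqrt{105} + 327640 i}{\sqrt{105} - 31 i} \approx -10569.0 + 0.009613 i$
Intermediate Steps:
$Q{\left(M,c \right)} = \frac{1}{M + i \sqrt{105}}$ ($Q{\left(M,c \right)} = \frac{1}{\sqrt{-105} + M} = \frac{1}{i \sqrt{105} + M} = \frac{1}{M + i \sqrt{105}}$)
$D - Q{\left(31,-195 \right)} = -10569 - \frac{1}{31 + i \sqrt{105}}$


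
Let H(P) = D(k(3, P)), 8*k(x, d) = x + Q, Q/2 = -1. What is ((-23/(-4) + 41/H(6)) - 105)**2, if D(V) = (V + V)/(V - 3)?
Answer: 5212089/16 ≈ 3.2576e+5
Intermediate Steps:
Q = -2 (Q = 2*(-1) = -2)
k(x, d) = -1/4 + x/8 (k(x, d) = (x - 2)/8 = (-2 + x)/8 = -1/4 + x/8)
D(V) = 2*V/(-3 + V) (D(V) = (2*V)/(-3 + V) = 2*V/(-3 + V))
H(P) = -2/23 (H(P) = 2*(-1/4 + (1/8)*3)/(-3 + (-1/4 + (1/8)*3)) = 2*(-1/4 + 3/8)/(-3 + (-1/4 + 3/8)) = 2*(1/8)/(-3 + 1/8) = 2*(1/8)/(-23/8) = 2*(1/8)*(-8/23) = -2/23)
((-23/(-4) + 41/H(6)) - 105)**2 = ((-23/(-4) + 41/(-2/23)) - 105)**2 = ((-23*(-1/4) + 41*(-23/2)) - 105)**2 = ((23/4 - 943/2) - 105)**2 = (-1863/4 - 105)**2 = (-2283/4)**2 = 5212089/16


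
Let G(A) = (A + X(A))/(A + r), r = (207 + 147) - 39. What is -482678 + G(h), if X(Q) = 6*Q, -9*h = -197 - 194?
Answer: -1557116491/3226 ≈ -4.8268e+5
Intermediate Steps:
h = 391/9 (h = -(-197 - 194)/9 = -⅑*(-391) = 391/9 ≈ 43.444)
r = 315 (r = 354 - 39 = 315)
G(A) = 7*A/(315 + A) (G(A) = (A + 6*A)/(A + 315) = (7*A)/(315 + A) = 7*A/(315 + A))
-482678 + G(h) = -482678 + 7*(391/9)/(315 + 391/9) = -482678 + 7*(391/9)/(3226/9) = -482678 + 7*(391/9)*(9/3226) = -482678 + 2737/3226 = -1557116491/3226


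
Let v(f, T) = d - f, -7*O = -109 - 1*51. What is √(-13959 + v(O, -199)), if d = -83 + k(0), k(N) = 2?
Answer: 2*I*√172270/7 ≈ 118.59*I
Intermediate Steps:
O = 160/7 (O = -(-109 - 1*51)/7 = -(-109 - 51)/7 = -⅐*(-160) = 160/7 ≈ 22.857)
d = -81 (d = -83 + 2 = -81)
v(f, T) = -81 - f
√(-13959 + v(O, -199)) = √(-13959 + (-81 - 1*160/7)) = √(-13959 + (-81 - 160/7)) = √(-13959 - 727/7) = √(-98440/7) = 2*I*√172270/7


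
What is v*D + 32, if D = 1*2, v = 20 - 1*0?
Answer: 72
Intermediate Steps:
v = 20 (v = 20 + 0 = 20)
D = 2
v*D + 32 = 20*2 + 32 = 40 + 32 = 72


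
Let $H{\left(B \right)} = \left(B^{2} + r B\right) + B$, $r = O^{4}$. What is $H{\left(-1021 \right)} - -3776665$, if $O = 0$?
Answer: $4818085$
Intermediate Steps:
$r = 0$ ($r = 0^{4} = 0$)
$H{\left(B \right)} = B + B^{2}$ ($H{\left(B \right)} = \left(B^{2} + 0 B\right) + B = \left(B^{2} + 0\right) + B = B^{2} + B = B + B^{2}$)
$H{\left(-1021 \right)} - -3776665 = - 1021 \left(1 - 1021\right) - -3776665 = \left(-1021\right) \left(-1020\right) + 3776665 = 1041420 + 3776665 = 4818085$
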